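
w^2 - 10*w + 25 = (w - 5)^2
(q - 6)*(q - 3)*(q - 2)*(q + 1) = q^4 - 10*q^3 + 25*q^2 - 36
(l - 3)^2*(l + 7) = l^3 + l^2 - 33*l + 63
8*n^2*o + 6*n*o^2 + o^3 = o*(2*n + o)*(4*n + o)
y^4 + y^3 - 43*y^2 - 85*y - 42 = (y - 7)*(y + 1)^2*(y + 6)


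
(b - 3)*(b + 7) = b^2 + 4*b - 21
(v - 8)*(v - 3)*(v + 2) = v^3 - 9*v^2 + 2*v + 48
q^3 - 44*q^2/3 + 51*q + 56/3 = (q - 8)*(q - 7)*(q + 1/3)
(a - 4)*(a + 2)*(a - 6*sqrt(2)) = a^3 - 6*sqrt(2)*a^2 - 2*a^2 - 8*a + 12*sqrt(2)*a + 48*sqrt(2)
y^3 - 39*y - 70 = (y - 7)*(y + 2)*(y + 5)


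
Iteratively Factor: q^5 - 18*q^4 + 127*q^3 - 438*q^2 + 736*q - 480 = (q - 4)*(q^4 - 14*q^3 + 71*q^2 - 154*q + 120) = (q - 4)*(q - 3)*(q^3 - 11*q^2 + 38*q - 40) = (q - 4)^2*(q - 3)*(q^2 - 7*q + 10) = (q - 5)*(q - 4)^2*(q - 3)*(q - 2)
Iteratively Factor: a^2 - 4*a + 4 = (a - 2)*(a - 2)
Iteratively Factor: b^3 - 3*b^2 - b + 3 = (b + 1)*(b^2 - 4*b + 3) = (b - 1)*(b + 1)*(b - 3)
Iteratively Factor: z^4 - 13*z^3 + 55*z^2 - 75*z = (z - 5)*(z^3 - 8*z^2 + 15*z) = z*(z - 5)*(z^2 - 8*z + 15) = z*(z - 5)^2*(z - 3)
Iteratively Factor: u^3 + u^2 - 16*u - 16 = (u + 1)*(u^2 - 16) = (u - 4)*(u + 1)*(u + 4)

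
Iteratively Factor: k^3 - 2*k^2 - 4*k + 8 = (k + 2)*(k^2 - 4*k + 4) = (k - 2)*(k + 2)*(k - 2)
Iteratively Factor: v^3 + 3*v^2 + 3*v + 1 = (v + 1)*(v^2 + 2*v + 1) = (v + 1)^2*(v + 1)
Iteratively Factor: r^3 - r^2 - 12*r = (r)*(r^2 - r - 12) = r*(r + 3)*(r - 4)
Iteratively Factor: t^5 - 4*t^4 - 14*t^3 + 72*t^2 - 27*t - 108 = (t + 1)*(t^4 - 5*t^3 - 9*t^2 + 81*t - 108) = (t - 3)*(t + 1)*(t^3 - 2*t^2 - 15*t + 36) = (t - 3)^2*(t + 1)*(t^2 + t - 12) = (t - 3)^2*(t + 1)*(t + 4)*(t - 3)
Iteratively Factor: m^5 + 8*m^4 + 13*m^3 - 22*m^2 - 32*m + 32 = (m - 1)*(m^4 + 9*m^3 + 22*m^2 - 32) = (m - 1)*(m + 4)*(m^3 + 5*m^2 + 2*m - 8) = (m - 1)*(m + 2)*(m + 4)*(m^2 + 3*m - 4) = (m - 1)^2*(m + 2)*(m + 4)*(m + 4)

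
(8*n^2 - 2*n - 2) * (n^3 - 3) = 8*n^5 - 2*n^4 - 2*n^3 - 24*n^2 + 6*n + 6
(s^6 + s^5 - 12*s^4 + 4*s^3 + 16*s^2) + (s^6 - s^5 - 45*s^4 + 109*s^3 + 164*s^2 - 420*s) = 2*s^6 - 57*s^4 + 113*s^3 + 180*s^2 - 420*s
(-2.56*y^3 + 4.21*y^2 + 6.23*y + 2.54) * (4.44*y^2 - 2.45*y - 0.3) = -11.3664*y^5 + 24.9644*y^4 + 18.1147*y^3 - 5.2489*y^2 - 8.092*y - 0.762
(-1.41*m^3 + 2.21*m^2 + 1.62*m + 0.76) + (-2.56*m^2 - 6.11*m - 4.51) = -1.41*m^3 - 0.35*m^2 - 4.49*m - 3.75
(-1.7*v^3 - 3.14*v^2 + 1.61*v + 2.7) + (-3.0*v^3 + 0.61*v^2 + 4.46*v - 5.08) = -4.7*v^3 - 2.53*v^2 + 6.07*v - 2.38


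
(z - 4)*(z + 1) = z^2 - 3*z - 4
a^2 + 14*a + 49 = (a + 7)^2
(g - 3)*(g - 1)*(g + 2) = g^3 - 2*g^2 - 5*g + 6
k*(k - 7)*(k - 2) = k^3 - 9*k^2 + 14*k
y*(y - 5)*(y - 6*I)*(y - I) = y^4 - 5*y^3 - 7*I*y^3 - 6*y^2 + 35*I*y^2 + 30*y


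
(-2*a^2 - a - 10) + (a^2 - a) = -a^2 - 2*a - 10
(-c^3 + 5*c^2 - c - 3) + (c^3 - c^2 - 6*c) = 4*c^2 - 7*c - 3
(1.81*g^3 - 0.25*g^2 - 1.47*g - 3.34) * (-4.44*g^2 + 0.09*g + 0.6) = -8.0364*g^5 + 1.2729*g^4 + 7.5903*g^3 + 14.5473*g^2 - 1.1826*g - 2.004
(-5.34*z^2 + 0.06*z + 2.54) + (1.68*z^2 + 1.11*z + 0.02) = -3.66*z^2 + 1.17*z + 2.56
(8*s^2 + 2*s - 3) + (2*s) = 8*s^2 + 4*s - 3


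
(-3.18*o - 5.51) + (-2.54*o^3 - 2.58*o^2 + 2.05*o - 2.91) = -2.54*o^3 - 2.58*o^2 - 1.13*o - 8.42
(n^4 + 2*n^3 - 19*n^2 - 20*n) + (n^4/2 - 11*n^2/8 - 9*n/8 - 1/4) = 3*n^4/2 + 2*n^3 - 163*n^2/8 - 169*n/8 - 1/4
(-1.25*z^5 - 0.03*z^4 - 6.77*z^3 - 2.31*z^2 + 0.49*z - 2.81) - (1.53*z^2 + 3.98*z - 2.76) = -1.25*z^5 - 0.03*z^4 - 6.77*z^3 - 3.84*z^2 - 3.49*z - 0.0500000000000003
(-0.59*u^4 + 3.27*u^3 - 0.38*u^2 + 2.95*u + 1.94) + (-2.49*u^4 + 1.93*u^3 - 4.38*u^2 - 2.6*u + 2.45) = -3.08*u^4 + 5.2*u^3 - 4.76*u^2 + 0.35*u + 4.39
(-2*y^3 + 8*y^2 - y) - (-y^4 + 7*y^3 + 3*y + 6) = y^4 - 9*y^3 + 8*y^2 - 4*y - 6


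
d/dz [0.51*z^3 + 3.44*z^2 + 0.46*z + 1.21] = 1.53*z^2 + 6.88*z + 0.46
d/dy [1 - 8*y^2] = -16*y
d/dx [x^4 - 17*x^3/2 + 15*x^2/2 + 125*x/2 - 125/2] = 4*x^3 - 51*x^2/2 + 15*x + 125/2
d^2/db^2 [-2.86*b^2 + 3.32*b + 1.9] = -5.72000000000000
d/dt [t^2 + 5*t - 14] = 2*t + 5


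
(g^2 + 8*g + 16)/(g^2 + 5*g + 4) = (g + 4)/(g + 1)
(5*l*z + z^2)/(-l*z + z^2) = (5*l + z)/(-l + z)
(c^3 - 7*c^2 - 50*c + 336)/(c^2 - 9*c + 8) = (c^2 + c - 42)/(c - 1)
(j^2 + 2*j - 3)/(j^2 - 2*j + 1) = (j + 3)/(j - 1)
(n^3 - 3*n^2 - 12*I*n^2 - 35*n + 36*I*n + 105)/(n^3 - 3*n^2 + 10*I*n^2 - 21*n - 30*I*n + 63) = (n^2 - 12*I*n - 35)/(n^2 + 10*I*n - 21)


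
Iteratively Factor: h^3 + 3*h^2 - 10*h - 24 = (h + 4)*(h^2 - h - 6) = (h - 3)*(h + 4)*(h + 2)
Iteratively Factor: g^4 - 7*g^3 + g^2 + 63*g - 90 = (g - 2)*(g^3 - 5*g^2 - 9*g + 45) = (g - 5)*(g - 2)*(g^2 - 9) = (g - 5)*(g - 3)*(g - 2)*(g + 3)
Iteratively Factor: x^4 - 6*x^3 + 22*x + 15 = (x - 3)*(x^3 - 3*x^2 - 9*x - 5) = (x - 3)*(x + 1)*(x^2 - 4*x - 5) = (x - 5)*(x - 3)*(x + 1)*(x + 1)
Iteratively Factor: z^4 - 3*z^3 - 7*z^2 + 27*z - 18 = (z - 2)*(z^3 - z^2 - 9*z + 9) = (z - 3)*(z - 2)*(z^2 + 2*z - 3) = (z - 3)*(z - 2)*(z - 1)*(z + 3)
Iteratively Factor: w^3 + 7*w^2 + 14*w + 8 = (w + 1)*(w^2 + 6*w + 8) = (w + 1)*(w + 2)*(w + 4)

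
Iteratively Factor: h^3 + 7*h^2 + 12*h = (h + 4)*(h^2 + 3*h) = h*(h + 4)*(h + 3)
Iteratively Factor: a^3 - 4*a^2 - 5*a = (a + 1)*(a^2 - 5*a) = (a - 5)*(a + 1)*(a)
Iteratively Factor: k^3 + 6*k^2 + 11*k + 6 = (k + 2)*(k^2 + 4*k + 3) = (k + 2)*(k + 3)*(k + 1)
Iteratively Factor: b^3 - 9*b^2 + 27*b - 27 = (b - 3)*(b^2 - 6*b + 9) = (b - 3)^2*(b - 3)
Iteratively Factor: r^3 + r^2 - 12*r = (r + 4)*(r^2 - 3*r) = (r - 3)*(r + 4)*(r)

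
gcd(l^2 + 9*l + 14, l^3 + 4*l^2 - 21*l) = l + 7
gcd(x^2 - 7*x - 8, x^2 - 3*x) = 1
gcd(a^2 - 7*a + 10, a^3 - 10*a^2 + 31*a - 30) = a^2 - 7*a + 10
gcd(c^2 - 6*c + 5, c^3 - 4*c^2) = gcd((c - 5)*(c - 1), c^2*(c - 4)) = 1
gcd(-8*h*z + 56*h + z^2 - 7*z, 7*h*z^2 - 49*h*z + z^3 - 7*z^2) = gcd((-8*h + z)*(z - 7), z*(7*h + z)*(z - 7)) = z - 7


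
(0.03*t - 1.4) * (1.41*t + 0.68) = 0.0423*t^2 - 1.9536*t - 0.952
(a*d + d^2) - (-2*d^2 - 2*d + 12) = a*d + 3*d^2 + 2*d - 12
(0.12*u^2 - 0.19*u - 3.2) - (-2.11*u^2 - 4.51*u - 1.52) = 2.23*u^2 + 4.32*u - 1.68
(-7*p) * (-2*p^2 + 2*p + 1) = 14*p^3 - 14*p^2 - 7*p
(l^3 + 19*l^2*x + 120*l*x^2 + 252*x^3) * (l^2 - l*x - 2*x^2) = l^5 + 18*l^4*x + 99*l^3*x^2 + 94*l^2*x^3 - 492*l*x^4 - 504*x^5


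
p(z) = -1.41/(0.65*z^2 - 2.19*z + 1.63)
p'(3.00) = 2.91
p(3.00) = -1.55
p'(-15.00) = -0.00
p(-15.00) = -0.01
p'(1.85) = 7.82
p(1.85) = 7.16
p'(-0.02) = -1.11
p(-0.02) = -0.84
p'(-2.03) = -0.09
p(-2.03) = -0.16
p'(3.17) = 1.83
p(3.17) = -1.16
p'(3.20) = 1.70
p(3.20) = -1.10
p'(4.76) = 0.16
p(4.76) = -0.24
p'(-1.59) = -0.13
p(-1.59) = -0.21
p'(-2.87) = -0.05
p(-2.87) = -0.11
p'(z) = -1.41*(2.19 - 1.3*z)/(0.65*z^2 - 2.19*z + 1.63)^2 = (1.833*z - 3.0879)/(0.65*z^2 - 2.19*z + 1.63)^2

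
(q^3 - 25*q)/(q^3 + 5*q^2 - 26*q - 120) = q*(q + 5)/(q^2 + 10*q + 24)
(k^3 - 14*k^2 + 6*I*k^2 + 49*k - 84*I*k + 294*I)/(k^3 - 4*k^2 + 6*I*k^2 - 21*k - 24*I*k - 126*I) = (k - 7)/(k + 3)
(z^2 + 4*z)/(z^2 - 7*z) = (z + 4)/(z - 7)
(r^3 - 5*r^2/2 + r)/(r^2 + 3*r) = (r^2 - 5*r/2 + 1)/(r + 3)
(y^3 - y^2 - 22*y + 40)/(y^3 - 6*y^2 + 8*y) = (y + 5)/y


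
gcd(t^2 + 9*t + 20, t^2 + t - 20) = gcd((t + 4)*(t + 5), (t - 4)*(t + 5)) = t + 5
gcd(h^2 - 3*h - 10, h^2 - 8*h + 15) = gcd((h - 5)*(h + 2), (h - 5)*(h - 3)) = h - 5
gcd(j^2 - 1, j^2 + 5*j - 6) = j - 1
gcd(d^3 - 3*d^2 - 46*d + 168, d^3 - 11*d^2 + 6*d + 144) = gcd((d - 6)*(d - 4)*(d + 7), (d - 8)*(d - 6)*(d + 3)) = d - 6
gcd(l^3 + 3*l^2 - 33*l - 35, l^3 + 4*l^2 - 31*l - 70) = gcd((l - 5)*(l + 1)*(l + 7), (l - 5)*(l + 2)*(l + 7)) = l^2 + 2*l - 35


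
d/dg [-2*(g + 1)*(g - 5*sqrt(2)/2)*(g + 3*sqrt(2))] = -6*g^2 - 4*g - 2*sqrt(2)*g - sqrt(2) + 30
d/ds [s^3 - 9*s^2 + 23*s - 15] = 3*s^2 - 18*s + 23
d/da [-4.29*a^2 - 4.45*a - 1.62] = -8.58*a - 4.45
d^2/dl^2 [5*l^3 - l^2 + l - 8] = 30*l - 2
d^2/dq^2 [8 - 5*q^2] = -10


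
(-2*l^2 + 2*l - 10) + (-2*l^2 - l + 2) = -4*l^2 + l - 8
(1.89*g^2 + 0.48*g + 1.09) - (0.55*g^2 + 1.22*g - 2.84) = 1.34*g^2 - 0.74*g + 3.93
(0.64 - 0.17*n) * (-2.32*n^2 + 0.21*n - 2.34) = 0.3944*n^3 - 1.5205*n^2 + 0.5322*n - 1.4976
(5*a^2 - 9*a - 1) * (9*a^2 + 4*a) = 45*a^4 - 61*a^3 - 45*a^2 - 4*a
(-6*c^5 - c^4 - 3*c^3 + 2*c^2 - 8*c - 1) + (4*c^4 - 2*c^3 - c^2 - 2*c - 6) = -6*c^5 + 3*c^4 - 5*c^3 + c^2 - 10*c - 7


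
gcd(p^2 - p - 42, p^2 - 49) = p - 7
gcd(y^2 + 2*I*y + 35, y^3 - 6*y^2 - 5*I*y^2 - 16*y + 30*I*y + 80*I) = y - 5*I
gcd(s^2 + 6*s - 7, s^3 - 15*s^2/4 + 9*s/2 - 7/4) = s - 1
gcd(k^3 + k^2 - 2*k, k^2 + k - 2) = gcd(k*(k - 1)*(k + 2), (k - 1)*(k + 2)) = k^2 + k - 2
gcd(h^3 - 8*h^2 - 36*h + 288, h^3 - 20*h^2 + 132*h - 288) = h^2 - 14*h + 48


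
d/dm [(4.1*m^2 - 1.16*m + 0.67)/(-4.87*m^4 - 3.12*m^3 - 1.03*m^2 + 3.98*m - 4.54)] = (39.934*m^5 - 4.1556*m^4 + 5.8132*m^3 + 21.3944*m^2 - 35.8478*m + 2.5998)/(23.7169*m^8 + 30.3888*m^7 + 19.7666*m^6 - 32.338*m^5 + 20.4453*m^4 + 20.1308*m^3 + 25.1928*m^2 - 36.1384*m + 20.6116)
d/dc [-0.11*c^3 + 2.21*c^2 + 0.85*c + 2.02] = -0.33*c^2 + 4.42*c + 0.85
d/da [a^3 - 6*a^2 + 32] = 3*a*(a - 4)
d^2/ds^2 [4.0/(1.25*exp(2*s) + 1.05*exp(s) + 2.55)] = (4.0*(2.5*exp(s) + 1.05)*(5.0*exp(s) + 2.1)*exp(s) - (20.0*exp(s) + 4.2)*(1.25*exp(2*s) + 1.05*exp(s) + 2.55))*exp(s)/(1.25*exp(2*s) + 1.05*exp(s) + 2.55)^3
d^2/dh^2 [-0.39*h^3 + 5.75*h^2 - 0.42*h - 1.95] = 11.5 - 2.34*h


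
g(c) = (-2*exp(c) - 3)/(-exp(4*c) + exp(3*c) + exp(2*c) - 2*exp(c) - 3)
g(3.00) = 0.00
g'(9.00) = 0.00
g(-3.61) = 1.00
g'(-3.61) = 0.00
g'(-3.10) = 0.00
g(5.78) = 0.00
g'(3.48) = -0.00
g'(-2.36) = 0.01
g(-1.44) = 1.02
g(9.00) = 0.00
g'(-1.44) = 0.04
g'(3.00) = 0.00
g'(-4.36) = 0.00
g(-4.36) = 1.00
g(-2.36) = 1.00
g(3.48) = 0.00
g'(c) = (-2*exp(c) - 3)*(4*exp(4*c) - 3*exp(3*c) - 2*exp(2*c) + 2*exp(c))/(-exp(4*c) + exp(3*c) + exp(2*c) - 2*exp(c) - 3)^2 - 2*exp(c)/(-exp(4*c) + exp(3*c) + exp(2*c) - 2*exp(c) - 3)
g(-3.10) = 1.00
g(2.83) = 0.00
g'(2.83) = -0.00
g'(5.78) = -0.00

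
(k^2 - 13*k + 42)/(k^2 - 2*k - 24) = (k - 7)/(k + 4)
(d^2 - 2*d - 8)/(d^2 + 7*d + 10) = (d - 4)/(d + 5)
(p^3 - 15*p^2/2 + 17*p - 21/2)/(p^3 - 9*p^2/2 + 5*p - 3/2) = (2*p - 7)/(2*p - 1)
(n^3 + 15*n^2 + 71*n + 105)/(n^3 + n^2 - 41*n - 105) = (n + 7)/(n - 7)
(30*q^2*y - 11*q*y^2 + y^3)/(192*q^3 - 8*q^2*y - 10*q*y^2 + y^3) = y*(-5*q + y)/(-32*q^2 - 4*q*y + y^2)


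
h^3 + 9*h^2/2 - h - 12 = (h - 3/2)*(h + 2)*(h + 4)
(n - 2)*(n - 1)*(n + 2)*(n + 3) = n^4 + 2*n^3 - 7*n^2 - 8*n + 12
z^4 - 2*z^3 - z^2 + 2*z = z*(z - 2)*(z - 1)*(z + 1)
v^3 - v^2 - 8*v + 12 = (v - 2)^2*(v + 3)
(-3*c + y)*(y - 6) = -3*c*y + 18*c + y^2 - 6*y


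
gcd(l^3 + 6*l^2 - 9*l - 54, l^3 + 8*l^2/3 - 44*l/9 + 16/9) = 1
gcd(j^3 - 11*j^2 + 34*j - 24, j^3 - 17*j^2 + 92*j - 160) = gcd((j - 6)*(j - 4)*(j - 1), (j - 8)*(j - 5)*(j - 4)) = j - 4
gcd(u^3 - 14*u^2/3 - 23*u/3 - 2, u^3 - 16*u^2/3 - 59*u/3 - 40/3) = u + 1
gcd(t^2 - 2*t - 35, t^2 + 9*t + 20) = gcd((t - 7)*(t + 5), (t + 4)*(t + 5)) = t + 5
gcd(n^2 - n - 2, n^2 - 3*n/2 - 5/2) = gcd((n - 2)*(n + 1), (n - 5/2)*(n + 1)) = n + 1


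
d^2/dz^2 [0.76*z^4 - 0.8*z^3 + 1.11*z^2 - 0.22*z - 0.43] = 9.12*z^2 - 4.8*z + 2.22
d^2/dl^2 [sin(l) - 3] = -sin(l)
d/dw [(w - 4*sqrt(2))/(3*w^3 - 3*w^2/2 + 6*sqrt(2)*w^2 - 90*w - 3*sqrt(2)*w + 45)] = 2*(2*w^3 - w^2 + 4*sqrt(2)*w^2 - 60*w - 2*sqrt(2)*w + 2*(w - 4*sqrt(2))*(-3*w^2 - 4*sqrt(2)*w + w + sqrt(2) + 30) + 30)/(3*(2*w^3 - w^2 + 4*sqrt(2)*w^2 - 60*w - 2*sqrt(2)*w + 30)^2)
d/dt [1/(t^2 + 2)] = -2*t/(t^2 + 2)^2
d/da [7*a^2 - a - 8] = 14*a - 1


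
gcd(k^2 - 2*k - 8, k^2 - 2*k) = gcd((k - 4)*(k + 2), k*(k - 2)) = 1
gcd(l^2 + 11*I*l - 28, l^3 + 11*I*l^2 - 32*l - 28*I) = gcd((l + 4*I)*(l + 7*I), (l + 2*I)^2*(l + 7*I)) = l + 7*I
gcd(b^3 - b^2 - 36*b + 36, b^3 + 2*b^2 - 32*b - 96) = b - 6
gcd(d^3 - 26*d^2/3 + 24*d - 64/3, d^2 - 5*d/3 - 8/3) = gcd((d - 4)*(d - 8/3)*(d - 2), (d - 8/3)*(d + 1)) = d - 8/3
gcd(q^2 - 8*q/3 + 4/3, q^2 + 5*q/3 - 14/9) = q - 2/3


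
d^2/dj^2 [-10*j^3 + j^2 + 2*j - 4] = 2 - 60*j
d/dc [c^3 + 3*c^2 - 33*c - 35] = 3*c^2 + 6*c - 33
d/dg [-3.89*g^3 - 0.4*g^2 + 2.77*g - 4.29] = -11.67*g^2 - 0.8*g + 2.77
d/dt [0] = 0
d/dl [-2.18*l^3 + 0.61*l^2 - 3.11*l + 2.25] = -6.54*l^2 + 1.22*l - 3.11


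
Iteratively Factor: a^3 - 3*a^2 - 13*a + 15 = (a - 1)*(a^2 - 2*a - 15) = (a - 1)*(a + 3)*(a - 5)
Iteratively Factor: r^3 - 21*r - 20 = (r + 1)*(r^2 - r - 20) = (r + 1)*(r + 4)*(r - 5)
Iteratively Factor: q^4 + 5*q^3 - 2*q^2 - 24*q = (q + 4)*(q^3 + q^2 - 6*q) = (q + 3)*(q + 4)*(q^2 - 2*q) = q*(q + 3)*(q + 4)*(q - 2)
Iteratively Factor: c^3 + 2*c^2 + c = (c + 1)*(c^2 + c) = c*(c + 1)*(c + 1)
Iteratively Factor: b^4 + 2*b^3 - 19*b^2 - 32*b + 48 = (b + 4)*(b^3 - 2*b^2 - 11*b + 12) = (b + 3)*(b + 4)*(b^2 - 5*b + 4) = (b - 4)*(b + 3)*(b + 4)*(b - 1)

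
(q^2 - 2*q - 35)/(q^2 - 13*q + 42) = (q + 5)/(q - 6)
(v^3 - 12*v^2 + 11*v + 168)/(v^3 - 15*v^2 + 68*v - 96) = (v^2 - 4*v - 21)/(v^2 - 7*v + 12)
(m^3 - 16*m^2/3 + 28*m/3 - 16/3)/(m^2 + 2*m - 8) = (3*m^2 - 10*m + 8)/(3*(m + 4))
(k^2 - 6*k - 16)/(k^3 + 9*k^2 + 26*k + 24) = (k - 8)/(k^2 + 7*k + 12)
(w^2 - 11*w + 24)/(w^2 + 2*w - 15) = (w - 8)/(w + 5)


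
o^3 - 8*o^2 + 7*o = o*(o - 7)*(o - 1)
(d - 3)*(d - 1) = d^2 - 4*d + 3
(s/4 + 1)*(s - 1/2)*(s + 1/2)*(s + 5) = s^4/4 + 9*s^3/4 + 79*s^2/16 - 9*s/16 - 5/4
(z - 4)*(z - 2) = z^2 - 6*z + 8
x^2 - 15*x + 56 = (x - 8)*(x - 7)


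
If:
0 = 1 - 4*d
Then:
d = 1/4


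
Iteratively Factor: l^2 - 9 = (l - 3)*(l + 3)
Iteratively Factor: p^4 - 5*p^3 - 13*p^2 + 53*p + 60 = (p + 1)*(p^3 - 6*p^2 - 7*p + 60) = (p - 5)*(p + 1)*(p^2 - p - 12) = (p - 5)*(p + 1)*(p + 3)*(p - 4)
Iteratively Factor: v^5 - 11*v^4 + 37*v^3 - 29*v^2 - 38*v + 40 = (v - 4)*(v^4 - 7*v^3 + 9*v^2 + 7*v - 10) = (v - 4)*(v - 2)*(v^3 - 5*v^2 - v + 5) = (v - 4)*(v - 2)*(v - 1)*(v^2 - 4*v - 5) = (v - 5)*(v - 4)*(v - 2)*(v - 1)*(v + 1)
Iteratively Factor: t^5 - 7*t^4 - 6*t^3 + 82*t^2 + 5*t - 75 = (t - 1)*(t^4 - 6*t^3 - 12*t^2 + 70*t + 75) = (t - 5)*(t - 1)*(t^3 - t^2 - 17*t - 15) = (t - 5)*(t - 1)*(t + 1)*(t^2 - 2*t - 15) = (t - 5)*(t - 1)*(t + 1)*(t + 3)*(t - 5)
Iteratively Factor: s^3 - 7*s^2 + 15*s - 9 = (s - 3)*(s^2 - 4*s + 3) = (s - 3)^2*(s - 1)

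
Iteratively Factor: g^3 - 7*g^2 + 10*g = (g - 2)*(g^2 - 5*g) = g*(g - 2)*(g - 5)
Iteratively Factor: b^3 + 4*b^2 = (b + 4)*(b^2) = b*(b + 4)*(b)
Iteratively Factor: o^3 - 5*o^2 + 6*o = (o - 3)*(o^2 - 2*o) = o*(o - 3)*(o - 2)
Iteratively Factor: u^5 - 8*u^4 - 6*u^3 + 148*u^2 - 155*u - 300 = (u - 5)*(u^4 - 3*u^3 - 21*u^2 + 43*u + 60) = (u - 5)*(u + 1)*(u^3 - 4*u^2 - 17*u + 60) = (u - 5)*(u - 3)*(u + 1)*(u^2 - u - 20) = (u - 5)*(u - 3)*(u + 1)*(u + 4)*(u - 5)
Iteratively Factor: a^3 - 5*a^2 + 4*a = (a)*(a^2 - 5*a + 4) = a*(a - 4)*(a - 1)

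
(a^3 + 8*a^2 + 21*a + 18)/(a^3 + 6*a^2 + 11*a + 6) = (a + 3)/(a + 1)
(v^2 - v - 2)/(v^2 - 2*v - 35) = (-v^2 + v + 2)/(-v^2 + 2*v + 35)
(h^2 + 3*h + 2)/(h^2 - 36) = (h^2 + 3*h + 2)/(h^2 - 36)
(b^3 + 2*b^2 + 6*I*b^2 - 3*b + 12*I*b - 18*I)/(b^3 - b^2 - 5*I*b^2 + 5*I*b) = (b^2 + 3*b*(1 + 2*I) + 18*I)/(b*(b - 5*I))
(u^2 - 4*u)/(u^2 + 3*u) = (u - 4)/(u + 3)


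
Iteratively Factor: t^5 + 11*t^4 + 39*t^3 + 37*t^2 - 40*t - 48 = (t + 4)*(t^4 + 7*t^3 + 11*t^2 - 7*t - 12) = (t - 1)*(t + 4)*(t^3 + 8*t^2 + 19*t + 12) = (t - 1)*(t + 3)*(t + 4)*(t^2 + 5*t + 4) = (t - 1)*(t + 1)*(t + 3)*(t + 4)*(t + 4)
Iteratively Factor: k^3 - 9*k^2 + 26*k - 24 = (k - 3)*(k^2 - 6*k + 8) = (k - 3)*(k - 2)*(k - 4)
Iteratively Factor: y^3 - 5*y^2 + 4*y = (y - 4)*(y^2 - y) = (y - 4)*(y - 1)*(y)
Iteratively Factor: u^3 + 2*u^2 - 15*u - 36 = (u + 3)*(u^2 - u - 12) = (u - 4)*(u + 3)*(u + 3)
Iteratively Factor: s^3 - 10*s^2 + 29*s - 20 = (s - 5)*(s^2 - 5*s + 4) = (s - 5)*(s - 1)*(s - 4)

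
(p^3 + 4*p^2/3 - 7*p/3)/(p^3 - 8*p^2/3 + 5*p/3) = (3*p + 7)/(3*p - 5)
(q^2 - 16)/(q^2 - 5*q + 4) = (q + 4)/(q - 1)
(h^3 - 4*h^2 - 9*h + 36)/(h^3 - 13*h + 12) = (h^2 - h - 12)/(h^2 + 3*h - 4)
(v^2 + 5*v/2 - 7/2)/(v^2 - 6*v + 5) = (v + 7/2)/(v - 5)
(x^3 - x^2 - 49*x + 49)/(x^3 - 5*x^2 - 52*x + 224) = (x^2 - 8*x + 7)/(x^2 - 12*x + 32)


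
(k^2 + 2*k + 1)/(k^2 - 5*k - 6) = (k + 1)/(k - 6)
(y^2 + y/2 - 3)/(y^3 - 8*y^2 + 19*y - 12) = (y^2 + y/2 - 3)/(y^3 - 8*y^2 + 19*y - 12)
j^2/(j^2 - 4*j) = j/(j - 4)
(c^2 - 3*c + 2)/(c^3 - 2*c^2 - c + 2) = 1/(c + 1)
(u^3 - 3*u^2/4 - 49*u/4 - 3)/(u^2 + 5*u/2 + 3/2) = (4*u^3 - 3*u^2 - 49*u - 12)/(2*(2*u^2 + 5*u + 3))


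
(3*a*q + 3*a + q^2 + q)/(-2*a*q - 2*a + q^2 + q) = (3*a + q)/(-2*a + q)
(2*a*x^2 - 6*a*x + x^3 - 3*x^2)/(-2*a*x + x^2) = (-2*a*x + 6*a - x^2 + 3*x)/(2*a - x)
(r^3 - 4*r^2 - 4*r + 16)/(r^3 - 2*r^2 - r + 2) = (r^2 - 2*r - 8)/(r^2 - 1)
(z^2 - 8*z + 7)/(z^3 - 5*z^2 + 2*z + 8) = (z^2 - 8*z + 7)/(z^3 - 5*z^2 + 2*z + 8)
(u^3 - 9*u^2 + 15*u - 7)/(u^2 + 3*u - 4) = (u^2 - 8*u + 7)/(u + 4)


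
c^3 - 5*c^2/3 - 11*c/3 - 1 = (c - 3)*(c + 1/3)*(c + 1)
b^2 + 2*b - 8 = (b - 2)*(b + 4)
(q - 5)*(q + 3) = q^2 - 2*q - 15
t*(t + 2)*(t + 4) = t^3 + 6*t^2 + 8*t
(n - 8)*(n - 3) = n^2 - 11*n + 24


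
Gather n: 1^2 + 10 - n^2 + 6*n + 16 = -n^2 + 6*n + 27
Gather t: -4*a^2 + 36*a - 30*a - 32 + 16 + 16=-4*a^2 + 6*a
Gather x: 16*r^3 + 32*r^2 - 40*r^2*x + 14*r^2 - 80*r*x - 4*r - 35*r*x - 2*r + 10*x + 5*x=16*r^3 + 46*r^2 - 6*r + x*(-40*r^2 - 115*r + 15)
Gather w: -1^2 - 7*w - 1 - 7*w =-14*w - 2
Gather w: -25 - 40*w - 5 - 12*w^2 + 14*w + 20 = -12*w^2 - 26*w - 10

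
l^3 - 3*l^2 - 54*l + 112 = (l - 8)*(l - 2)*(l + 7)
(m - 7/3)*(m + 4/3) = m^2 - m - 28/9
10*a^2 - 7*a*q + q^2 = (-5*a + q)*(-2*a + q)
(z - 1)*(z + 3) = z^2 + 2*z - 3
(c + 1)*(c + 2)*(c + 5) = c^3 + 8*c^2 + 17*c + 10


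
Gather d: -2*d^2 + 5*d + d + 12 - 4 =-2*d^2 + 6*d + 8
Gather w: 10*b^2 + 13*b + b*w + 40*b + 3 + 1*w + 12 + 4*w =10*b^2 + 53*b + w*(b + 5) + 15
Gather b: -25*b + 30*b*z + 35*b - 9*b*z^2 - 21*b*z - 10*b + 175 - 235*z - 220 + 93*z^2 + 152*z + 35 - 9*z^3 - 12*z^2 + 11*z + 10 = b*(-9*z^2 + 9*z) - 9*z^3 + 81*z^2 - 72*z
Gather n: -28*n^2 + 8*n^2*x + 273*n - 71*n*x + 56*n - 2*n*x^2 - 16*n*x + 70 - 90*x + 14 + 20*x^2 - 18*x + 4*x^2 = n^2*(8*x - 28) + n*(-2*x^2 - 87*x + 329) + 24*x^2 - 108*x + 84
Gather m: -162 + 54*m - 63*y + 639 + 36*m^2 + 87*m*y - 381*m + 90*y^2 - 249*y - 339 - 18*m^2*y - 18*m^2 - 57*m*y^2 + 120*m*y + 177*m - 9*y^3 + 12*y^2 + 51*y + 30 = m^2*(18 - 18*y) + m*(-57*y^2 + 207*y - 150) - 9*y^3 + 102*y^2 - 261*y + 168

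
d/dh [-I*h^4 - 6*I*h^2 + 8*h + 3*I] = -4*I*h^3 - 12*I*h + 8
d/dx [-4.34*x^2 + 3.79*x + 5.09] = 3.79 - 8.68*x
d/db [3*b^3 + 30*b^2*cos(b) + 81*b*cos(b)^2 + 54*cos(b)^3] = -30*b^2*sin(b) + 9*b^2 - 81*b*sin(2*b) + 60*b*cos(b) - 162*sin(b)*cos(b)^2 + 81*cos(b)^2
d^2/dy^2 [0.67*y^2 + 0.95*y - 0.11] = 1.34000000000000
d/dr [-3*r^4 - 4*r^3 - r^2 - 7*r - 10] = -12*r^3 - 12*r^2 - 2*r - 7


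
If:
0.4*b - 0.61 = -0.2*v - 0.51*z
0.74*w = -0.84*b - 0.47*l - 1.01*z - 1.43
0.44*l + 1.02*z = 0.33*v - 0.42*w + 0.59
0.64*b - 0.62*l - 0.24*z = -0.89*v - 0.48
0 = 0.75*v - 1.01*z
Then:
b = -2.42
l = 1.41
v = 2.73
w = -2.84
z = 2.02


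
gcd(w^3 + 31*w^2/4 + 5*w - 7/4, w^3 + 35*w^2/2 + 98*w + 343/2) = w + 7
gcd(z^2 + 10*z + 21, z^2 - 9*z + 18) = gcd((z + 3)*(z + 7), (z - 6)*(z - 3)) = 1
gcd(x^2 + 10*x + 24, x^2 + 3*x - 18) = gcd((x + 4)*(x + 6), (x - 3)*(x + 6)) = x + 6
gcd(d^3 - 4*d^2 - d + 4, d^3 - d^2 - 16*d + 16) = d^2 - 5*d + 4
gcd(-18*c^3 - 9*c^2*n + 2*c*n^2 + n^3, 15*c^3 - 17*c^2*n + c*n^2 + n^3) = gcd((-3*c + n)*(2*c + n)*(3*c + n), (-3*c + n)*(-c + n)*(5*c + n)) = 3*c - n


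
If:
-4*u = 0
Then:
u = 0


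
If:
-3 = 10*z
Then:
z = -3/10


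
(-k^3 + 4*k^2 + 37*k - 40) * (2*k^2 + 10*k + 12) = -2*k^5 - 2*k^4 + 102*k^3 + 338*k^2 + 44*k - 480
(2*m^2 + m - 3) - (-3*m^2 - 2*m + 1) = 5*m^2 + 3*m - 4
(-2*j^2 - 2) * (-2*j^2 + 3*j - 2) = 4*j^4 - 6*j^3 + 8*j^2 - 6*j + 4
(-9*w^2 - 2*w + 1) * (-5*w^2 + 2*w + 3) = 45*w^4 - 8*w^3 - 36*w^2 - 4*w + 3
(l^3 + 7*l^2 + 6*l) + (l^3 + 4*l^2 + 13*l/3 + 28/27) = 2*l^3 + 11*l^2 + 31*l/3 + 28/27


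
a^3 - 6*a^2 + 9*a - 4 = (a - 4)*(a - 1)^2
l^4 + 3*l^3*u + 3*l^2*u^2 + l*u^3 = l*(l + u)^3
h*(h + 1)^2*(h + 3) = h^4 + 5*h^3 + 7*h^2 + 3*h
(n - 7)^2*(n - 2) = n^3 - 16*n^2 + 77*n - 98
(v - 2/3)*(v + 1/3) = v^2 - v/3 - 2/9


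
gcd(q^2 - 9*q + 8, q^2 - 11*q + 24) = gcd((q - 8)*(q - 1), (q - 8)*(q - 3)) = q - 8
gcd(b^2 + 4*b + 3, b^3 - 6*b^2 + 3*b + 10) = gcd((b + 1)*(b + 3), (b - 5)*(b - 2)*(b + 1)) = b + 1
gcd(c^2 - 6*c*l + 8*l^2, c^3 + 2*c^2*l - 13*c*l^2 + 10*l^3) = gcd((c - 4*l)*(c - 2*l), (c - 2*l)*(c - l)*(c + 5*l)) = c - 2*l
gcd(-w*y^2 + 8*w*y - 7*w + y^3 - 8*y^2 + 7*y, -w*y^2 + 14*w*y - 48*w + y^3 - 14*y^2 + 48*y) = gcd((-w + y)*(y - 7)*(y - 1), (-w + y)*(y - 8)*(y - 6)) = -w + y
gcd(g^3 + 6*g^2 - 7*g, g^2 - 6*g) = g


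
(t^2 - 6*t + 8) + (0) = t^2 - 6*t + 8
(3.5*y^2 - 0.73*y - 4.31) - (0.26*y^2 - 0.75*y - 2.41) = 3.24*y^2 + 0.02*y - 1.9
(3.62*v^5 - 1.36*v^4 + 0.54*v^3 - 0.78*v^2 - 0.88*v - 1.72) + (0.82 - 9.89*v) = 3.62*v^5 - 1.36*v^4 + 0.54*v^3 - 0.78*v^2 - 10.77*v - 0.9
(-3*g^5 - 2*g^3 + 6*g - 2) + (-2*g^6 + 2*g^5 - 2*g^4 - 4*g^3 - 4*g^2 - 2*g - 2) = -2*g^6 - g^5 - 2*g^4 - 6*g^3 - 4*g^2 + 4*g - 4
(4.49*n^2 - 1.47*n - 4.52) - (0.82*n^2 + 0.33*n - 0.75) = 3.67*n^2 - 1.8*n - 3.77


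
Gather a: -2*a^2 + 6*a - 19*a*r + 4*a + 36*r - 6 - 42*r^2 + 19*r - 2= -2*a^2 + a*(10 - 19*r) - 42*r^2 + 55*r - 8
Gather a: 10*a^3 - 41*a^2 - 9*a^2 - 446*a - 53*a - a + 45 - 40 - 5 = 10*a^3 - 50*a^2 - 500*a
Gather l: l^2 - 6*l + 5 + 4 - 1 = l^2 - 6*l + 8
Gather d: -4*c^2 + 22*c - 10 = -4*c^2 + 22*c - 10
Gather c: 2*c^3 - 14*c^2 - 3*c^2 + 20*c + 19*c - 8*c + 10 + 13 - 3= 2*c^3 - 17*c^2 + 31*c + 20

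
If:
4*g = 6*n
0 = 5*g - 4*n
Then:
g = 0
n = 0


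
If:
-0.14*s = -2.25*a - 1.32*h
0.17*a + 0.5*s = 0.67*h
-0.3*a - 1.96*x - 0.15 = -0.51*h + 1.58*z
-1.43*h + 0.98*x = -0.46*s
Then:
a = 0.955283233241357*z + 0.0906914461937997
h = -1.93823627401567*z - 0.184009772849589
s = -2.92203290648306*z - 0.277408187324341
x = -1.45667626006143*z - 0.138292050005832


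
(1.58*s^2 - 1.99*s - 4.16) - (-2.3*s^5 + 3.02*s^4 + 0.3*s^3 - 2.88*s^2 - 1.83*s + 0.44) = 2.3*s^5 - 3.02*s^4 - 0.3*s^3 + 4.46*s^2 - 0.16*s - 4.6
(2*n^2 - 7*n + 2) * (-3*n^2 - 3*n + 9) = -6*n^4 + 15*n^3 + 33*n^2 - 69*n + 18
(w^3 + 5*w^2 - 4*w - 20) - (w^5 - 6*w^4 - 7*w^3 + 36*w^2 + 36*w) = -w^5 + 6*w^4 + 8*w^3 - 31*w^2 - 40*w - 20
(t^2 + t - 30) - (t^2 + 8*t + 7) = -7*t - 37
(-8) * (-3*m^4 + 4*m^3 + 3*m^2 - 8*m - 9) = 24*m^4 - 32*m^3 - 24*m^2 + 64*m + 72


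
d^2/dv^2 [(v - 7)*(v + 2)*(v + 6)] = 6*v + 2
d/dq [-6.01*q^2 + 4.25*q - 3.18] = 4.25 - 12.02*q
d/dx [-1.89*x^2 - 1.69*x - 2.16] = -3.78*x - 1.69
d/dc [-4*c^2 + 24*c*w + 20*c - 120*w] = -8*c + 24*w + 20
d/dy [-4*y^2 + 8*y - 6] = 8 - 8*y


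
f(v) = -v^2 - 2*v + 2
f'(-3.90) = 5.80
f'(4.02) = -10.04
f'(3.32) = -8.64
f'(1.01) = -4.02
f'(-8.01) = 14.02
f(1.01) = -1.04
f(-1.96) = 2.08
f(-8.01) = -46.14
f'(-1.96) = 1.92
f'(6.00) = -14.00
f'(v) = -2*v - 2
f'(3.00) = -8.00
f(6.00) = -46.00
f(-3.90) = -5.41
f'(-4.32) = 6.64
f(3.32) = -15.66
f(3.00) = -13.00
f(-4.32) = -8.02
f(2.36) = -8.29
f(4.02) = -22.20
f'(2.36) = -6.72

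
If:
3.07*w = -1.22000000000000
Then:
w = -0.40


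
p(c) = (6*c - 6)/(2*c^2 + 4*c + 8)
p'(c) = (-4*c - 4)*(6*c - 6)/(2*c^2 + 4*c + 8)^2 + 6/(2*c^2 + 4*c + 8)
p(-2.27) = -2.13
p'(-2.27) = -0.52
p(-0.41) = -1.26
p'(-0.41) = 1.34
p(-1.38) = -2.27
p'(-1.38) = 0.41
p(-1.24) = -2.20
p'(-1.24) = 0.64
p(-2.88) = -1.78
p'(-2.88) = -0.57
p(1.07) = 0.03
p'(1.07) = 0.40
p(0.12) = -0.62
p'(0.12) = 1.03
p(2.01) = 0.25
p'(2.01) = 0.12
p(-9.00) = -0.45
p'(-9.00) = -0.06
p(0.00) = -0.75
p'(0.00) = 1.12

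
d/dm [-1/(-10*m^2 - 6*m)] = (-10*m - 3)/(2*m^2*(5*m + 3)^2)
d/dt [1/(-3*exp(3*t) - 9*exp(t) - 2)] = 9*(exp(2*t) + 1)*exp(t)/(3*exp(3*t) + 9*exp(t) + 2)^2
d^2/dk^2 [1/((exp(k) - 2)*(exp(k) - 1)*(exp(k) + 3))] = (9*exp(5*k) - 14*exp(3*k) - 54*exp(2*k) + 49*exp(k) + 42)*exp(k)/(exp(9*k) - 21*exp(7*k) + 18*exp(6*k) + 147*exp(5*k) - 252*exp(4*k) - 235*exp(3*k) + 882*exp(2*k) - 756*exp(k) + 216)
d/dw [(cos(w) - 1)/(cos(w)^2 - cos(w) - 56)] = (cos(w)^2 - 2*cos(w) + 57)*sin(w)/(sin(w)^2 + cos(w) + 55)^2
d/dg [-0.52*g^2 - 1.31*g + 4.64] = -1.04*g - 1.31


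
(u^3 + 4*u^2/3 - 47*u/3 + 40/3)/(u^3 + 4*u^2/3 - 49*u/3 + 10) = (3*u^2 - 11*u + 8)/(3*u^2 - 11*u + 6)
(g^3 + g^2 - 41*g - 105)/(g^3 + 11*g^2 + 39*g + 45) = (g - 7)/(g + 3)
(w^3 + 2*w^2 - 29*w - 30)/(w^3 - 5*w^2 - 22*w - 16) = (w^2 + w - 30)/(w^2 - 6*w - 16)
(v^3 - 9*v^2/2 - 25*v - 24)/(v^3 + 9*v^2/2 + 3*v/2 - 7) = (2*v^2 - 13*v - 24)/(2*v^2 + 5*v - 7)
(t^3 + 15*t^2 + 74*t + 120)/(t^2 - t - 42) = (t^2 + 9*t + 20)/(t - 7)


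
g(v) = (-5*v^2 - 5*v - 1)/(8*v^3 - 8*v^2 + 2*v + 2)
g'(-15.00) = 0.00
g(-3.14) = 0.10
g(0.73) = -3.17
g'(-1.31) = -0.06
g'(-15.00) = 0.00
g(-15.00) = 0.04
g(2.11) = -0.74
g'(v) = (-10*v - 5)/(8*v^3 - 8*v^2 + 2*v + 2) + (-24*v^2 + 16*v - 2)*(-5*v^2 - 5*v - 1)/(8*v^3 - 8*v^2 + 2*v + 2)^2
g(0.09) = -0.70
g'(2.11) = 0.64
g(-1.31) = 0.09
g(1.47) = -1.47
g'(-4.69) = 0.01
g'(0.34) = -4.57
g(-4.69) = 0.09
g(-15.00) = 0.04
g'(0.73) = -1.06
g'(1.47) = 1.90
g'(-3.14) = 0.01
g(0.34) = -1.58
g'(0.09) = -2.53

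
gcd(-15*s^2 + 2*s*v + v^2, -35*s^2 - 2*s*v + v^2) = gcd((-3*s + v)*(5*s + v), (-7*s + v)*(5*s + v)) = 5*s + v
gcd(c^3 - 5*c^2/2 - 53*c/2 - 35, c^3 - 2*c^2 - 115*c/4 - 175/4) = c^2 - 9*c/2 - 35/2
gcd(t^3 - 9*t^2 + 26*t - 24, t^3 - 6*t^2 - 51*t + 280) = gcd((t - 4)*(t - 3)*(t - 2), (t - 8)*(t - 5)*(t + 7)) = 1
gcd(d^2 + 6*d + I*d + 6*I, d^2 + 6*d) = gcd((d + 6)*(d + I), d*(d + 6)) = d + 6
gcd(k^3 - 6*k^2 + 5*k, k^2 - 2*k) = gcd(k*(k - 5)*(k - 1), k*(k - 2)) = k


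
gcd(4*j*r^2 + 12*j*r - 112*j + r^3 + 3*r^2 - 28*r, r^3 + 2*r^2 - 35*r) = r + 7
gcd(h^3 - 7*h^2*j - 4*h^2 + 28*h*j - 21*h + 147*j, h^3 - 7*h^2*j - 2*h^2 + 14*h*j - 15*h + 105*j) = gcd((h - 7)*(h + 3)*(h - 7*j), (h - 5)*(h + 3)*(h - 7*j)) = h^2 - 7*h*j + 3*h - 21*j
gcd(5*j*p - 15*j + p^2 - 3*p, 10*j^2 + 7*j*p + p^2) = 5*j + p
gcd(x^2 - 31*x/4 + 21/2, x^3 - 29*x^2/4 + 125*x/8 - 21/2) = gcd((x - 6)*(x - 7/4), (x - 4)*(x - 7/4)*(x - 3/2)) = x - 7/4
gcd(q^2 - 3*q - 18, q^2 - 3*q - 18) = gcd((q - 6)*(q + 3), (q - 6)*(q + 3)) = q^2 - 3*q - 18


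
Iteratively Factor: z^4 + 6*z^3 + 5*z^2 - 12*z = (z)*(z^3 + 6*z^2 + 5*z - 12) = z*(z + 4)*(z^2 + 2*z - 3) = z*(z + 3)*(z + 4)*(z - 1)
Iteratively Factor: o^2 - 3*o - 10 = (o + 2)*(o - 5)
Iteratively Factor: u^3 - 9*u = (u - 3)*(u^2 + 3*u) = (u - 3)*(u + 3)*(u)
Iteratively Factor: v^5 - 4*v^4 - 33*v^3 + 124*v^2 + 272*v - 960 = (v + 4)*(v^4 - 8*v^3 - v^2 + 128*v - 240) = (v - 5)*(v + 4)*(v^3 - 3*v^2 - 16*v + 48) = (v - 5)*(v - 3)*(v + 4)*(v^2 - 16) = (v - 5)*(v - 4)*(v - 3)*(v + 4)*(v + 4)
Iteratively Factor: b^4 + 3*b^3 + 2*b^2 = (b + 2)*(b^3 + b^2) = (b + 1)*(b + 2)*(b^2) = b*(b + 1)*(b + 2)*(b)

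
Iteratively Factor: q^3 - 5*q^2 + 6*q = (q)*(q^2 - 5*q + 6) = q*(q - 2)*(q - 3)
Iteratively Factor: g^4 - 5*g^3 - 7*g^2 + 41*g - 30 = (g - 2)*(g^3 - 3*g^2 - 13*g + 15) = (g - 2)*(g + 3)*(g^2 - 6*g + 5) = (g - 5)*(g - 2)*(g + 3)*(g - 1)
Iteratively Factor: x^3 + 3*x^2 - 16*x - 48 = (x + 3)*(x^2 - 16) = (x + 3)*(x + 4)*(x - 4)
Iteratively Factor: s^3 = (s)*(s^2) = s^2*(s)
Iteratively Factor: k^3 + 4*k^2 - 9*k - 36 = (k + 4)*(k^2 - 9) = (k + 3)*(k + 4)*(k - 3)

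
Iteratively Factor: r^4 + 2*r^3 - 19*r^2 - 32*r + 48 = (r - 4)*(r^3 + 6*r^2 + 5*r - 12) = (r - 4)*(r - 1)*(r^2 + 7*r + 12) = (r - 4)*(r - 1)*(r + 3)*(r + 4)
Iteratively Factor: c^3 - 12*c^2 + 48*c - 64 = (c - 4)*(c^2 - 8*c + 16) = (c - 4)^2*(c - 4)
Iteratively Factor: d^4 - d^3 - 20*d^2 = (d - 5)*(d^3 + 4*d^2) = d*(d - 5)*(d^2 + 4*d) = d^2*(d - 5)*(d + 4)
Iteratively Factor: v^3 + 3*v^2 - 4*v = (v - 1)*(v^2 + 4*v) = (v - 1)*(v + 4)*(v)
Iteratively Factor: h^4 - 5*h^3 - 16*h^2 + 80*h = (h + 4)*(h^3 - 9*h^2 + 20*h) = h*(h + 4)*(h^2 - 9*h + 20) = h*(h - 4)*(h + 4)*(h - 5)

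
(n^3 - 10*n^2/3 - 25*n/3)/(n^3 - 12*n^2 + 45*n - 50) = n*(3*n + 5)/(3*(n^2 - 7*n + 10))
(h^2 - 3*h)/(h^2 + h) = (h - 3)/(h + 1)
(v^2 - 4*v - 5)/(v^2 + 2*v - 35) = (v + 1)/(v + 7)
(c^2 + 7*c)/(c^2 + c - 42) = c/(c - 6)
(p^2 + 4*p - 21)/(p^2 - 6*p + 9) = (p + 7)/(p - 3)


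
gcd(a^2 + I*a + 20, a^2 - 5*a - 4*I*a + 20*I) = a - 4*I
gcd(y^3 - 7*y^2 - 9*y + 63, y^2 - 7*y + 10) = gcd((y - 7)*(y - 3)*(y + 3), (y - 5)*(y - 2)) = 1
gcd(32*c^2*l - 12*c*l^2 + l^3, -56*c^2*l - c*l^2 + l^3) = 8*c*l - l^2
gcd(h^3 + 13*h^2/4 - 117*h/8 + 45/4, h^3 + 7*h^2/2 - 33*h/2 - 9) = h + 6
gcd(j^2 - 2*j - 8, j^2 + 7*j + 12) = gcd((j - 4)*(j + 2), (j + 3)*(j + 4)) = 1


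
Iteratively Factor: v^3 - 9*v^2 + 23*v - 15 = (v - 1)*(v^2 - 8*v + 15) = (v - 3)*(v - 1)*(v - 5)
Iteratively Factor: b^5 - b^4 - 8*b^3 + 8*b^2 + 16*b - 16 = (b + 2)*(b^4 - 3*b^3 - 2*b^2 + 12*b - 8) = (b - 1)*(b + 2)*(b^3 - 2*b^2 - 4*b + 8) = (b - 2)*(b - 1)*(b + 2)*(b^2 - 4) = (b - 2)^2*(b - 1)*(b + 2)*(b + 2)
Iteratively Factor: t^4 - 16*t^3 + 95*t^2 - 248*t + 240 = (t - 4)*(t^3 - 12*t^2 + 47*t - 60) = (t - 4)*(t - 3)*(t^2 - 9*t + 20) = (t - 4)^2*(t - 3)*(t - 5)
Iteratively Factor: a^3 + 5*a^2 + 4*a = (a)*(a^2 + 5*a + 4) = a*(a + 4)*(a + 1)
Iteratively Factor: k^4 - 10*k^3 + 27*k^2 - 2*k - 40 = (k - 4)*(k^3 - 6*k^2 + 3*k + 10) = (k - 5)*(k - 4)*(k^2 - k - 2) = (k - 5)*(k - 4)*(k - 2)*(k + 1)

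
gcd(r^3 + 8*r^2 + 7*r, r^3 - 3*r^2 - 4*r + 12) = 1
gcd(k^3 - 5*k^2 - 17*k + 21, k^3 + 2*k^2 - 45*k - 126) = k^2 - 4*k - 21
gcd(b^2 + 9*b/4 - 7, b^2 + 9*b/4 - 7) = b^2 + 9*b/4 - 7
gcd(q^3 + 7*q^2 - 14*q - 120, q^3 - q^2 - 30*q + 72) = q^2 + 2*q - 24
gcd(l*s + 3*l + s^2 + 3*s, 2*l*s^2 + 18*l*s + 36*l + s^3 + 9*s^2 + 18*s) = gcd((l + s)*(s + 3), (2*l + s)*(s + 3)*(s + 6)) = s + 3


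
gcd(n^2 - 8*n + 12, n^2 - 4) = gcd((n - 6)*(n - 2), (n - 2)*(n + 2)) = n - 2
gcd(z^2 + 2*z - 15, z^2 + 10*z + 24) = 1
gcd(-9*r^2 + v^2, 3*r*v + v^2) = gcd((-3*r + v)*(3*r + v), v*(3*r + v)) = 3*r + v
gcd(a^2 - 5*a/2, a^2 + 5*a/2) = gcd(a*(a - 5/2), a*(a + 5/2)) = a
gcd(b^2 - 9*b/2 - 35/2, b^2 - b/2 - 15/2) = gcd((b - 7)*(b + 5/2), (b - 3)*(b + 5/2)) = b + 5/2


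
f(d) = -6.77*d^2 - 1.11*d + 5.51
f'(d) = -13.54*d - 1.11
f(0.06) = 5.42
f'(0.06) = -1.92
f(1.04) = -2.97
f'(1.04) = -15.19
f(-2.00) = -19.35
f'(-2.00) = 25.97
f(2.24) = -30.95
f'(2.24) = -31.44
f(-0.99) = -0.03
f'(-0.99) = 12.29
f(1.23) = -6.10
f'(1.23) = -17.76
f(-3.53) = -74.93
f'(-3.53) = 46.69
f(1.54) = -12.26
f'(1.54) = -21.96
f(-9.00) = -532.87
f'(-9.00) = 120.75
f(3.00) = -58.75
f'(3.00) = -41.73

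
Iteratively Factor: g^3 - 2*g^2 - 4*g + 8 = (g - 2)*(g^2 - 4) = (g - 2)^2*(g + 2)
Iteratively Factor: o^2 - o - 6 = (o + 2)*(o - 3)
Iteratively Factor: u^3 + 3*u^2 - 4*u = (u)*(u^2 + 3*u - 4) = u*(u - 1)*(u + 4)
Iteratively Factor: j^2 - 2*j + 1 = (j - 1)*(j - 1)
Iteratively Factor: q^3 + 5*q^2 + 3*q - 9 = (q + 3)*(q^2 + 2*q - 3) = (q + 3)^2*(q - 1)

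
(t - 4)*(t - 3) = t^2 - 7*t + 12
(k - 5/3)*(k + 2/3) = k^2 - k - 10/9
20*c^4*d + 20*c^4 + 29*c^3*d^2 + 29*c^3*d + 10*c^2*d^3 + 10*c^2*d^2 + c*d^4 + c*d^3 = (c + d)*(4*c + d)*(5*c + d)*(c*d + c)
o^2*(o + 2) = o^3 + 2*o^2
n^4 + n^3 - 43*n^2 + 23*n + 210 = (n - 5)*(n - 3)*(n + 2)*(n + 7)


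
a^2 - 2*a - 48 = (a - 8)*(a + 6)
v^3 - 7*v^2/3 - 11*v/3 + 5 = (v - 3)*(v - 1)*(v + 5/3)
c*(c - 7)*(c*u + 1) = c^3*u - 7*c^2*u + c^2 - 7*c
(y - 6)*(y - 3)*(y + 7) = y^3 - 2*y^2 - 45*y + 126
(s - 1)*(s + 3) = s^2 + 2*s - 3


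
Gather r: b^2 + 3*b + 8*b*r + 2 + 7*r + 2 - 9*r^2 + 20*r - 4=b^2 + 3*b - 9*r^2 + r*(8*b + 27)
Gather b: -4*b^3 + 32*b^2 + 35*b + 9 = -4*b^3 + 32*b^2 + 35*b + 9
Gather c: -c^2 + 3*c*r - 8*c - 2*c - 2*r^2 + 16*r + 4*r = -c^2 + c*(3*r - 10) - 2*r^2 + 20*r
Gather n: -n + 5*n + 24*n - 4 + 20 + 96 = 28*n + 112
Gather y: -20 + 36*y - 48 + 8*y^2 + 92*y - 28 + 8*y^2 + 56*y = 16*y^2 + 184*y - 96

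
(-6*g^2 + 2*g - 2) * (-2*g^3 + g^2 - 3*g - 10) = 12*g^5 - 10*g^4 + 24*g^3 + 52*g^2 - 14*g + 20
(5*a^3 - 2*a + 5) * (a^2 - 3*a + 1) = 5*a^5 - 15*a^4 + 3*a^3 + 11*a^2 - 17*a + 5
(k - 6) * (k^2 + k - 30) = k^3 - 5*k^2 - 36*k + 180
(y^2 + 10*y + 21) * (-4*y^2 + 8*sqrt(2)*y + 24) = -4*y^4 - 40*y^3 + 8*sqrt(2)*y^3 - 60*y^2 + 80*sqrt(2)*y^2 + 168*sqrt(2)*y + 240*y + 504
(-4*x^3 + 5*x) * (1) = -4*x^3 + 5*x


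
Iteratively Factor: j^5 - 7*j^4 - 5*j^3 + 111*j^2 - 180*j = (j)*(j^4 - 7*j^3 - 5*j^2 + 111*j - 180) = j*(j + 4)*(j^3 - 11*j^2 + 39*j - 45) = j*(j - 5)*(j + 4)*(j^2 - 6*j + 9) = j*(j - 5)*(j - 3)*(j + 4)*(j - 3)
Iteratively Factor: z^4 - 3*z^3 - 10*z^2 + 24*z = (z - 2)*(z^3 - z^2 - 12*z) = z*(z - 2)*(z^2 - z - 12) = z*(z - 2)*(z + 3)*(z - 4)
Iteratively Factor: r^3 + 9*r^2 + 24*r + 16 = (r + 4)*(r^2 + 5*r + 4) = (r + 4)^2*(r + 1)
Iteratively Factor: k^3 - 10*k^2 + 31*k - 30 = (k - 5)*(k^2 - 5*k + 6) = (k - 5)*(k - 2)*(k - 3)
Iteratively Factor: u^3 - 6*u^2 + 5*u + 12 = (u - 3)*(u^2 - 3*u - 4) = (u - 3)*(u + 1)*(u - 4)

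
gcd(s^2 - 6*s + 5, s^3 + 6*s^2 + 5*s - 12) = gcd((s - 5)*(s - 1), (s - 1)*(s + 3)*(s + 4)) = s - 1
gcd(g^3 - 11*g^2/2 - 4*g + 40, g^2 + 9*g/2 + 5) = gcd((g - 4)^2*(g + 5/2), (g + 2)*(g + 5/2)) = g + 5/2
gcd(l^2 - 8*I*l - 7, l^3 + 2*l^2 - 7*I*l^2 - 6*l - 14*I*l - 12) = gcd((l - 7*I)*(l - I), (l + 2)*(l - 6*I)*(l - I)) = l - I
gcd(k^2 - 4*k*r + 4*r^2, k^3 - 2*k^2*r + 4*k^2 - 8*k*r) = -k + 2*r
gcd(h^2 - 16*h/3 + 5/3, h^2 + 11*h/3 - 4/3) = h - 1/3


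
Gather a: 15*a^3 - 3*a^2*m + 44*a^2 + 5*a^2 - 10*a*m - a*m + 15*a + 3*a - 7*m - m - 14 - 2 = 15*a^3 + a^2*(49 - 3*m) + a*(18 - 11*m) - 8*m - 16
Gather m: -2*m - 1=-2*m - 1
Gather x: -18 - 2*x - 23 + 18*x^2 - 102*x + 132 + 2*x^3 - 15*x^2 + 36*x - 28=2*x^3 + 3*x^2 - 68*x + 63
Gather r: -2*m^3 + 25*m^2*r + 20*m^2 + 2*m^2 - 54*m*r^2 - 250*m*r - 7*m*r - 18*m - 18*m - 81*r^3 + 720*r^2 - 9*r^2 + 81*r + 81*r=-2*m^3 + 22*m^2 - 36*m - 81*r^3 + r^2*(711 - 54*m) + r*(25*m^2 - 257*m + 162)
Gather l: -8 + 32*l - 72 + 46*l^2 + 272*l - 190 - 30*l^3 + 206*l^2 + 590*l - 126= -30*l^3 + 252*l^2 + 894*l - 396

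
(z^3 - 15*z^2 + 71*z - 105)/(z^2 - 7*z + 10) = (z^2 - 10*z + 21)/(z - 2)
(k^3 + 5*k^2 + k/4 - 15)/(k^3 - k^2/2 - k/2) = (-4*k^3 - 20*k^2 - k + 60)/(2*k*(-2*k^2 + k + 1))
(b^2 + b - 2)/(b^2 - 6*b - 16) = (b - 1)/(b - 8)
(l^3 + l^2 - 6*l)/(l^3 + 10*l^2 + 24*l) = (l^2 + l - 6)/(l^2 + 10*l + 24)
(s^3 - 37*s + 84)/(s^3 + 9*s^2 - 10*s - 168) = (s - 3)/(s + 6)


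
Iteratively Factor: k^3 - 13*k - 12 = (k - 4)*(k^2 + 4*k + 3) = (k - 4)*(k + 1)*(k + 3)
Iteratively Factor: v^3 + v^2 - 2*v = (v - 1)*(v^2 + 2*v) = (v - 1)*(v + 2)*(v)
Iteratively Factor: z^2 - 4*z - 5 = (z + 1)*(z - 5)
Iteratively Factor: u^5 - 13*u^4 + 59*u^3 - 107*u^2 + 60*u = (u - 5)*(u^4 - 8*u^3 + 19*u^2 - 12*u) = u*(u - 5)*(u^3 - 8*u^2 + 19*u - 12) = u*(u - 5)*(u - 3)*(u^2 - 5*u + 4) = u*(u - 5)*(u - 3)*(u - 1)*(u - 4)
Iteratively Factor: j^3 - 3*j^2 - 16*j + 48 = (j - 4)*(j^2 + j - 12) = (j - 4)*(j - 3)*(j + 4)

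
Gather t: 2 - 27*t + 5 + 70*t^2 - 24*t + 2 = 70*t^2 - 51*t + 9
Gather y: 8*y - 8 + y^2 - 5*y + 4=y^2 + 3*y - 4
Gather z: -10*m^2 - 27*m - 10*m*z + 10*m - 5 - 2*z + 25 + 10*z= -10*m^2 - 17*m + z*(8 - 10*m) + 20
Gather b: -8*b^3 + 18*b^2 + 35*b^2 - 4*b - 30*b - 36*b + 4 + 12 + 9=-8*b^3 + 53*b^2 - 70*b + 25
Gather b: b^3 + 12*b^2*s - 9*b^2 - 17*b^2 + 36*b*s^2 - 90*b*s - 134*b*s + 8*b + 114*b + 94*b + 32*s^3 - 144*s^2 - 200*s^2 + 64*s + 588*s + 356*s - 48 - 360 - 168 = b^3 + b^2*(12*s - 26) + b*(36*s^2 - 224*s + 216) + 32*s^3 - 344*s^2 + 1008*s - 576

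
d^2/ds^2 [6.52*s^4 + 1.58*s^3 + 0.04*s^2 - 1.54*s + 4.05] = 78.24*s^2 + 9.48*s + 0.08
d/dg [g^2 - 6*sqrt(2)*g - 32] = 2*g - 6*sqrt(2)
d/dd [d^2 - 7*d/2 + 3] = 2*d - 7/2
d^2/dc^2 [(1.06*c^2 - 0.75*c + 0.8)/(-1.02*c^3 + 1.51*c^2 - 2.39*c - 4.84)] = (-2.205648*c^6 + 4.6818*c^5 - 1.41433200000003*c^4 + 85.089254*c^3 - 113.558544*c^2 + 73.90716*c - 87.846472)/(1.061208*c^9 - 4.713012*c^8 + 14.436774*c^7 - 10.422811*c^6 - 10.900065*c^5 + 78.024951*c^4 - 19.468201*c^3 - 23.178276*c^2 + 167.961552*c + 113.379904)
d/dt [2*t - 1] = 2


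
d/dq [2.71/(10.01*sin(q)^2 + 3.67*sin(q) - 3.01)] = -(54.2542*sin(q) + 9.9457)*cos(q)/(10.01*sin(q)^2 + 3.67*sin(q) - 3.01)^2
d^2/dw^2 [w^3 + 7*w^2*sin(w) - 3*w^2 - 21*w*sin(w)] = -7*w^2*sin(w) + 21*w*sin(w) + 28*w*cos(w) + 6*w + 14*sin(w) - 42*cos(w) - 6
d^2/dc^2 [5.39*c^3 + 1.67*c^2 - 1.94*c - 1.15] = 32.34*c + 3.34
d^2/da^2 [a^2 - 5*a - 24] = 2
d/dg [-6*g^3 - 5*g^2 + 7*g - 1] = -18*g^2 - 10*g + 7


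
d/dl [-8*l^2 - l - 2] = -16*l - 1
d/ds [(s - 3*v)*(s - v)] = 2*s - 4*v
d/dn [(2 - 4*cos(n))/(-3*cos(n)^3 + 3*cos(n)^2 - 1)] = 2*(15*cos(n) - 15*cos(2*n)/2 + 3*cos(3*n) - 19/2)*sin(n)/(3*cos(n)^3 - 3*cos(n)^2 + 1)^2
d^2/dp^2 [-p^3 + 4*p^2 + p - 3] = 8 - 6*p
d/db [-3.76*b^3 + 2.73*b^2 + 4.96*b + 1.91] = -11.28*b^2 + 5.46*b + 4.96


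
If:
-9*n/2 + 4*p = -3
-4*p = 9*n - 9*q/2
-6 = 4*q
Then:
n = -5/18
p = -17/16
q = -3/2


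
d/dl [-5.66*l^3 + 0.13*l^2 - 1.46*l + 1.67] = -16.98*l^2 + 0.26*l - 1.46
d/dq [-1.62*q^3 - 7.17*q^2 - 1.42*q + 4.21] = -4.86*q^2 - 14.34*q - 1.42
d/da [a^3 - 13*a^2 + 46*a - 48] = 3*a^2 - 26*a + 46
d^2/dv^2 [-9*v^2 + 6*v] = -18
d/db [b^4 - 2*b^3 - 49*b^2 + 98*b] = 4*b^3 - 6*b^2 - 98*b + 98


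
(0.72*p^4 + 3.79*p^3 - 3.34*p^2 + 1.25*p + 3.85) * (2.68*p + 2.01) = 1.9296*p^5 + 11.6044*p^4 - 1.3333*p^3 - 3.3634*p^2 + 12.8305*p + 7.7385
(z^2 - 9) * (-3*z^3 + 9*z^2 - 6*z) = -3*z^5 + 9*z^4 + 21*z^3 - 81*z^2 + 54*z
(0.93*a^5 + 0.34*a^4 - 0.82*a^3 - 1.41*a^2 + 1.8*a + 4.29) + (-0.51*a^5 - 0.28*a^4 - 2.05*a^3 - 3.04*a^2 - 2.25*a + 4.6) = 0.42*a^5 + 0.06*a^4 - 2.87*a^3 - 4.45*a^2 - 0.45*a + 8.89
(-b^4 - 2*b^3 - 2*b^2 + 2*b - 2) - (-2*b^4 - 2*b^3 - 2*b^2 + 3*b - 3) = b^4 - b + 1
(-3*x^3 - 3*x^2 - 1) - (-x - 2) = -3*x^3 - 3*x^2 + x + 1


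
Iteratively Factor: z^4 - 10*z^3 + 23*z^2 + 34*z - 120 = (z - 4)*(z^3 - 6*z^2 - z + 30) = (z - 4)*(z - 3)*(z^2 - 3*z - 10) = (z - 4)*(z - 3)*(z + 2)*(z - 5)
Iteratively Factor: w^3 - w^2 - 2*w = (w + 1)*(w^2 - 2*w) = (w - 2)*(w + 1)*(w)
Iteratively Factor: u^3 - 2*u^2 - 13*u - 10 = (u - 5)*(u^2 + 3*u + 2) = (u - 5)*(u + 1)*(u + 2)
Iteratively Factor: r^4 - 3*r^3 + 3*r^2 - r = (r - 1)*(r^3 - 2*r^2 + r) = (r - 1)^2*(r^2 - r) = r*(r - 1)^2*(r - 1)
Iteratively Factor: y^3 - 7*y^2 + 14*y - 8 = (y - 1)*(y^2 - 6*y + 8) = (y - 4)*(y - 1)*(y - 2)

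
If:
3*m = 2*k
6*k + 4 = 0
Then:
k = -2/3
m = -4/9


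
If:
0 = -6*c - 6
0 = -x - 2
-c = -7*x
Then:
No Solution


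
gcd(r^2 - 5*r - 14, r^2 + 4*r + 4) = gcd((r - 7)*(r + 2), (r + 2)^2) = r + 2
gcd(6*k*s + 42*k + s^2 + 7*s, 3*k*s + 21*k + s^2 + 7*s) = s + 7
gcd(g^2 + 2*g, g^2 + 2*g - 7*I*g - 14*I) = g + 2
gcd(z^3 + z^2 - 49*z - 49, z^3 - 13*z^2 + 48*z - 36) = 1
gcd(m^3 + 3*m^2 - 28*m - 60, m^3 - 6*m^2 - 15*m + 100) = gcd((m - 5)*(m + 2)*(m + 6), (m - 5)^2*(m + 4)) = m - 5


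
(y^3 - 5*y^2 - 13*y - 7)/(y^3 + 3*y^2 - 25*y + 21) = (y^3 - 5*y^2 - 13*y - 7)/(y^3 + 3*y^2 - 25*y + 21)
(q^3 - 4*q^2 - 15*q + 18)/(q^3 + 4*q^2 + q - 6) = (q - 6)/(q + 2)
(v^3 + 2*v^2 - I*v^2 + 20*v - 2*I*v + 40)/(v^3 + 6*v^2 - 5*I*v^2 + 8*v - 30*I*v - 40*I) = (v + 4*I)/(v + 4)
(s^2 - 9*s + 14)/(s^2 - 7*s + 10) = (s - 7)/(s - 5)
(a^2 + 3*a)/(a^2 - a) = (a + 3)/(a - 1)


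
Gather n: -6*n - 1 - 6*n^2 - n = -6*n^2 - 7*n - 1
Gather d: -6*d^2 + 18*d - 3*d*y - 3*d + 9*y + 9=-6*d^2 + d*(15 - 3*y) + 9*y + 9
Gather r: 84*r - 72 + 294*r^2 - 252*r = 294*r^2 - 168*r - 72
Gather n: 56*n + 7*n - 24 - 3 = 63*n - 27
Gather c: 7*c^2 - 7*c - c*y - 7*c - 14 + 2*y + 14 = 7*c^2 + c*(-y - 14) + 2*y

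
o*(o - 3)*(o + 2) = o^3 - o^2 - 6*o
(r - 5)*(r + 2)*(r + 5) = r^3 + 2*r^2 - 25*r - 50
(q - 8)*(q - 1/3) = q^2 - 25*q/3 + 8/3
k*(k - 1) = k^2 - k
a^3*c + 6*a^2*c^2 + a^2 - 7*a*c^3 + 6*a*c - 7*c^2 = (a - c)*(a + 7*c)*(a*c + 1)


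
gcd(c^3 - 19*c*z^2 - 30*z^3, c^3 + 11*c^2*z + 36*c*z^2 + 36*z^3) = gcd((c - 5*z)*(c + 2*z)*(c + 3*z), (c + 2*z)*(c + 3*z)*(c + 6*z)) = c^2 + 5*c*z + 6*z^2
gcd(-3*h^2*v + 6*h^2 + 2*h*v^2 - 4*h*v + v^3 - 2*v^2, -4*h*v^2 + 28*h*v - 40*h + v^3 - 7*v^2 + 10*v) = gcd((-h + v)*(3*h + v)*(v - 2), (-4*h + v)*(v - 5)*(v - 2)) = v - 2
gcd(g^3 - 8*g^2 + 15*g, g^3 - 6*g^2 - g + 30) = g^2 - 8*g + 15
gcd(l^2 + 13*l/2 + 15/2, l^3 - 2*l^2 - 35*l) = l + 5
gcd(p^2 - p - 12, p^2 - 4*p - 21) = p + 3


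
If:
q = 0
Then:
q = 0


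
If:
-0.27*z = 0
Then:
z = 0.00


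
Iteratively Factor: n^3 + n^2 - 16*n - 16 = (n - 4)*(n^2 + 5*n + 4) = (n - 4)*(n + 1)*(n + 4)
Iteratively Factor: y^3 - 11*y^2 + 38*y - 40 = (y - 4)*(y^2 - 7*y + 10) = (y - 4)*(y - 2)*(y - 5)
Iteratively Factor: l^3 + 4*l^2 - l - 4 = (l + 1)*(l^2 + 3*l - 4) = (l - 1)*(l + 1)*(l + 4)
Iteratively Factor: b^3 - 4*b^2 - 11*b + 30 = (b + 3)*(b^2 - 7*b + 10) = (b - 5)*(b + 3)*(b - 2)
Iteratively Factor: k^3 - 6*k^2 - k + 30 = (k - 3)*(k^2 - 3*k - 10) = (k - 3)*(k + 2)*(k - 5)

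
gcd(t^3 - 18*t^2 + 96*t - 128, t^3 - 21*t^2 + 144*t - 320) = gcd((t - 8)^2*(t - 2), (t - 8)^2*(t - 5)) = t^2 - 16*t + 64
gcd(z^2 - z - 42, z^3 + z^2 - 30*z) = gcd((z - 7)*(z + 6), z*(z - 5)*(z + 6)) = z + 6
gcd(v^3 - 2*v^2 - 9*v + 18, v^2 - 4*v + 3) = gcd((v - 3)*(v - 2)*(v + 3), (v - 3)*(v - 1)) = v - 3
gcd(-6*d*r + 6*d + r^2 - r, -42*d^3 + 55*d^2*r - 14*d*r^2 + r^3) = -6*d + r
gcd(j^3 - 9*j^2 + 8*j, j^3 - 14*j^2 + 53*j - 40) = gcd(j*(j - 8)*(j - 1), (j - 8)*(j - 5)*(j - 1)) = j^2 - 9*j + 8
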